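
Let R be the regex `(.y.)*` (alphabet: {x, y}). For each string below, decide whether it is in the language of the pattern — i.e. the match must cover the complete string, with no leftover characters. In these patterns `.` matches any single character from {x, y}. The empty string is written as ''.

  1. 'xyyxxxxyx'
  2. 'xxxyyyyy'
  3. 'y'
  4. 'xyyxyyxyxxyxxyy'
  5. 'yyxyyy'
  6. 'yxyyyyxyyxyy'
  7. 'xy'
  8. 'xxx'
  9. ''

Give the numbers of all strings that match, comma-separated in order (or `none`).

1 → no match
2 → no match
3 → no match
4 → match
5 → match
6 → no match
7 → no match
8 → no match
9 → match

4, 5, 9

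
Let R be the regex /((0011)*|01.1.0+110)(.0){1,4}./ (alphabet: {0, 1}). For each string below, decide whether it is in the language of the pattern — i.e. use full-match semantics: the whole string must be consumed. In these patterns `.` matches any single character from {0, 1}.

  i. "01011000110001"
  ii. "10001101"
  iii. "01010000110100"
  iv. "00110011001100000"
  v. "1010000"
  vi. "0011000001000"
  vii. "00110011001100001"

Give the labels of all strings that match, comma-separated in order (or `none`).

i → match
ii → no match
iii → match
iv → match
v → match
vi → no match
vii → match

i, iii, iv, v, vii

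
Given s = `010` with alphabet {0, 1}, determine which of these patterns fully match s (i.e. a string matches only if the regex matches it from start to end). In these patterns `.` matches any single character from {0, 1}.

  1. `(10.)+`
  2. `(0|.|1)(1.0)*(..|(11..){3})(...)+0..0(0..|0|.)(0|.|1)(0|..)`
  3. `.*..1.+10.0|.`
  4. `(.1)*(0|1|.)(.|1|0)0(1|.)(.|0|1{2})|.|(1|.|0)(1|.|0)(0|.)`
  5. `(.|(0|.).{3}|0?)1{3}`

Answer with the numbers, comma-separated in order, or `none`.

4

1 → no match — must start with `10`
2 → no match
3 → no match
4 → match
5 → no match — must end with `1`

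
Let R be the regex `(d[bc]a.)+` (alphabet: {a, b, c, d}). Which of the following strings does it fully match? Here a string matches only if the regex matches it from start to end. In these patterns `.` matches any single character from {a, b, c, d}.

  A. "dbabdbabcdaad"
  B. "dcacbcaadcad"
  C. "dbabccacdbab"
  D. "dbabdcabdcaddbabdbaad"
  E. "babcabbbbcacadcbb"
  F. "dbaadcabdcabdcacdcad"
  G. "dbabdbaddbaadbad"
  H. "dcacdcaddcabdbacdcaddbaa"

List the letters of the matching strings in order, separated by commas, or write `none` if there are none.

A → no match
B → no match
C → no match
D → no match
E → no match — must start with "d"
F → match
G → match
H → match

F, G, H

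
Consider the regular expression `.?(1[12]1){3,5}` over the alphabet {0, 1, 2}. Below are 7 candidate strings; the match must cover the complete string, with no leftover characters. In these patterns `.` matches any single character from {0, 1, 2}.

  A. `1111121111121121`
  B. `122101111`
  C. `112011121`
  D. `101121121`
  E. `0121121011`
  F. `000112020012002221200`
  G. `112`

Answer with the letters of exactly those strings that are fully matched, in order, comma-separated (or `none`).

A

A → match
B → no match
C → no match
D → no match
E → no match
F → no match — must end with `1`
G → no match — must end with `1`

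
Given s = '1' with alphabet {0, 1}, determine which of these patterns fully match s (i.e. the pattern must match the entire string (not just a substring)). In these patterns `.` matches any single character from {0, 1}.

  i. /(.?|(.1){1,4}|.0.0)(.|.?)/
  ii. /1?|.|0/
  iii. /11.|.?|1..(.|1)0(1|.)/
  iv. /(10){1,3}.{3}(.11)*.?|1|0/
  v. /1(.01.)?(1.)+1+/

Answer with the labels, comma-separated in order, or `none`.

i → match
ii → match
iii → match
iv → match
v → no match

i, ii, iii, iv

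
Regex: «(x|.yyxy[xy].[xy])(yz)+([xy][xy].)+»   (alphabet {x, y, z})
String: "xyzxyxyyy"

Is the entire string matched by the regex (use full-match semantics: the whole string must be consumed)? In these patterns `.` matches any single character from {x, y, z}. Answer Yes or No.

Yes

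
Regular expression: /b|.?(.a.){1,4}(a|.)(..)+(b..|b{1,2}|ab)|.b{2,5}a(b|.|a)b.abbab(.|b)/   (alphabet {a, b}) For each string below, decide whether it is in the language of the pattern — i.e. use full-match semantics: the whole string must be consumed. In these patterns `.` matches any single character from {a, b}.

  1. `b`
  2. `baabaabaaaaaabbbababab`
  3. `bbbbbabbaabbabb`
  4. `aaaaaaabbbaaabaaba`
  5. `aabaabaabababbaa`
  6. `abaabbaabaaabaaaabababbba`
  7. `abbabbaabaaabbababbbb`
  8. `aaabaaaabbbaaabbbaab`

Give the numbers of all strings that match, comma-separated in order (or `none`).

1. `b` → match
2 → match
3 → match
4 → no match
5 → match
6 → no match
7 → no match
8 → match

1, 2, 3, 5, 8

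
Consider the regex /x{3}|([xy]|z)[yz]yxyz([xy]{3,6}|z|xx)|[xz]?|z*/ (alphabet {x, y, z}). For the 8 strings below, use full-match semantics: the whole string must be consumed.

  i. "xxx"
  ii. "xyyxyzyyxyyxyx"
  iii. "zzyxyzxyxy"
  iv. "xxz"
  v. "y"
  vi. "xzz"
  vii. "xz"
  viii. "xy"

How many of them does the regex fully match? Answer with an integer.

2

i → match
ii → no match
iii → match
iv → no match
v → no match
vi → no match
vii → no match
viii → no match
Total matched: 2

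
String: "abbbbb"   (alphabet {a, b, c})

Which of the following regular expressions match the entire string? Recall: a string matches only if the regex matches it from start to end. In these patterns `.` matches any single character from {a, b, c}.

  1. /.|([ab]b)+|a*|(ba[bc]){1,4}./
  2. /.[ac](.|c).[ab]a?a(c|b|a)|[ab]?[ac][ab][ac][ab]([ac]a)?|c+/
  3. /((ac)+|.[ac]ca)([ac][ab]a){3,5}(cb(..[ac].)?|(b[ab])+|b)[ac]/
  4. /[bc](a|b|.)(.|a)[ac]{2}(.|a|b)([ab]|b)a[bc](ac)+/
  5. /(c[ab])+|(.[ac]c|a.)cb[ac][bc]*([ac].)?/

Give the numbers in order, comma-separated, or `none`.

1 → match
2 → no match
3 → no match
4 → no match — must end with "ac"
5 → no match

1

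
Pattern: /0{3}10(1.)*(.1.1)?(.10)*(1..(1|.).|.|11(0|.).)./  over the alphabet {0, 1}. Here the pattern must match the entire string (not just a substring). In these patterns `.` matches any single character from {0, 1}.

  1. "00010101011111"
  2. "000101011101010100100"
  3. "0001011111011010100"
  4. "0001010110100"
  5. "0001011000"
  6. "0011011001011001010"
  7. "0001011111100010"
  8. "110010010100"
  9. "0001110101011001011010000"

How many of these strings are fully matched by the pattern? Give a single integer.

1 → match
2 → match
3 → match
4 → match
5 → match
6 → no match
7 → no match
8 → no match — must start with "0"
9 → no match
Total matched: 5

5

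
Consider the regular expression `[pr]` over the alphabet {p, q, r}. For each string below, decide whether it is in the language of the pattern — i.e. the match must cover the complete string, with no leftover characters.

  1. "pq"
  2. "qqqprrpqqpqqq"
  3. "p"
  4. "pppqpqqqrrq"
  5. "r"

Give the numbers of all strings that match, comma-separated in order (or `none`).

3, 5

1. "pq" → no match
2 → no match
3. "p" → match
4. "pppqpqqqrrq" → no match
5. "r" → match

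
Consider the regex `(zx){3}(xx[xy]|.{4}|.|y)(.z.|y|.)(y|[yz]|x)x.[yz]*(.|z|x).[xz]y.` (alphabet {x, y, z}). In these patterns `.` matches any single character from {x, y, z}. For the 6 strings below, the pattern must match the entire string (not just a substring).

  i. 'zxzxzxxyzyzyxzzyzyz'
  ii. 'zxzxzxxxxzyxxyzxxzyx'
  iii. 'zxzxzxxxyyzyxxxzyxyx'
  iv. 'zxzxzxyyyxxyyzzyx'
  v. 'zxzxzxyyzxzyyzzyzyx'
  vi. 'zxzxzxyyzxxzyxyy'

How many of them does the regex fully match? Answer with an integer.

i → match
ii → match
iii → match
iv → match
v → match
vi → match
Total matched: 6

6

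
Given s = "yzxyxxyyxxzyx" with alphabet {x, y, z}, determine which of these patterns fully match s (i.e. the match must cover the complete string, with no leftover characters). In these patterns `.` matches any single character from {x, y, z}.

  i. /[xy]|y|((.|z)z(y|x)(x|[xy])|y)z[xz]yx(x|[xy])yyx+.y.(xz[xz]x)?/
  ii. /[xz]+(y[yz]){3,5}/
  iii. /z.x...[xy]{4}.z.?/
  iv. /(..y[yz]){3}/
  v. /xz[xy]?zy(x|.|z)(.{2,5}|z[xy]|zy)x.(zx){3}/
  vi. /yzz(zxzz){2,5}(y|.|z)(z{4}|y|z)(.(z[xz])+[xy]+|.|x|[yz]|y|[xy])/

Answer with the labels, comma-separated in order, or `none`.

i

i → match
ii → no match
iii → no match — must start with "z"
iv → no match
v → no match — must start with "xz"
vi → no match — must start with "yzzzxzz"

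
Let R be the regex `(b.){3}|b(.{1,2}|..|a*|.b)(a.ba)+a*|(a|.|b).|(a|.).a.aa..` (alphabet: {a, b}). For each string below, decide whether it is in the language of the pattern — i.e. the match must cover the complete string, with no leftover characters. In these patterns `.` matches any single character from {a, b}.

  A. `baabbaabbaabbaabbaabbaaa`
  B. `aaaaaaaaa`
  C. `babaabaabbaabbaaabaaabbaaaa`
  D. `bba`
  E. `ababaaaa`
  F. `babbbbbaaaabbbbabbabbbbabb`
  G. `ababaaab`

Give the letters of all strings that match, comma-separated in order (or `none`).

A → match
B. `aaaaaaaaa` → no match
C → no match
D. `bba` → no match
E. `ababaaaa` → match
F → no match
G. `ababaaab` → match

A, E, G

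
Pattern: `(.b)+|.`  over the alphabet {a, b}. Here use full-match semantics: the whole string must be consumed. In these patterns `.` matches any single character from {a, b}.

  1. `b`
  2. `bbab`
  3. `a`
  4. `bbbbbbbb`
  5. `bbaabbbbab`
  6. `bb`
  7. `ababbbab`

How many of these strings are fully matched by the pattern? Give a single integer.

6

1 → match
2 → match
3 → match
4 → match
5 → no match
6 → match
7 → match
Total matched: 6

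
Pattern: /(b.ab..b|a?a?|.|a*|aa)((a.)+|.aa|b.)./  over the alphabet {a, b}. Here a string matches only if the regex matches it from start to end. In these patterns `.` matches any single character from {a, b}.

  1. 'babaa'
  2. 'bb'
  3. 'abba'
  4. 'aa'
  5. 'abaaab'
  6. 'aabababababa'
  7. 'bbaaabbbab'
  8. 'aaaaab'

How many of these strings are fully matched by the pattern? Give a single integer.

3

1 → no match
2 → no match
3 → match
4 → no match
5 → no match
6 → match
7 → no match
8 → match
Total matched: 3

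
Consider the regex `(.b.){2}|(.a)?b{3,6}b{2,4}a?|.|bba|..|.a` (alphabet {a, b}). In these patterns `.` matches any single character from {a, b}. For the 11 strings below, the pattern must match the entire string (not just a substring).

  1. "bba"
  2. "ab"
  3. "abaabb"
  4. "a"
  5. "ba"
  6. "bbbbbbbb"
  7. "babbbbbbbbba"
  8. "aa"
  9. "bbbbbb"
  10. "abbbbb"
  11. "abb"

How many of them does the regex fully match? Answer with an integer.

10

1 → match
2 → match
3 → match
4 → match
5 → match
6 → match
7 → match
8 → match
9 → match
10 → match
11 → no match
Total matched: 10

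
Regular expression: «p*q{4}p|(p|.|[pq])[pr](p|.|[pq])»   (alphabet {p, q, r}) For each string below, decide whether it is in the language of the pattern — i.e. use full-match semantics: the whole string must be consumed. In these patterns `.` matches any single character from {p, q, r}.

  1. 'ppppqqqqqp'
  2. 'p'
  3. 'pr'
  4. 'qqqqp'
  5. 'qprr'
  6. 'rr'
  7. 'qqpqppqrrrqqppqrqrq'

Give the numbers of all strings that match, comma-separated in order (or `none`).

4

1 → no match
2 → no match
3 → no match
4 → match
5 → no match
6 → no match
7 → no match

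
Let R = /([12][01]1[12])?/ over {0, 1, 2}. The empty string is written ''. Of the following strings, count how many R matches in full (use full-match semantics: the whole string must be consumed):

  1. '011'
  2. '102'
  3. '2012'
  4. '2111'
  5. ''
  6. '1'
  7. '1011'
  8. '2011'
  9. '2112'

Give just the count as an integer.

1 → no match
2 → no match
3 → match
4 → match
5 → match
6 → no match
7 → match
8 → match
9 → match
Total matched: 6

6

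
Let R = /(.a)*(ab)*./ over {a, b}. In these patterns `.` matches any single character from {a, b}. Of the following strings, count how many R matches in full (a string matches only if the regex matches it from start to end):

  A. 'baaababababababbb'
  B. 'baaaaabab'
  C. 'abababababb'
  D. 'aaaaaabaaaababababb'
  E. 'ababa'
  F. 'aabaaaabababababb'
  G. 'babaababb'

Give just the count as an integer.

6

A → no match
B → match
C → match
D → match
E → match
F → match
G → match
Total matched: 6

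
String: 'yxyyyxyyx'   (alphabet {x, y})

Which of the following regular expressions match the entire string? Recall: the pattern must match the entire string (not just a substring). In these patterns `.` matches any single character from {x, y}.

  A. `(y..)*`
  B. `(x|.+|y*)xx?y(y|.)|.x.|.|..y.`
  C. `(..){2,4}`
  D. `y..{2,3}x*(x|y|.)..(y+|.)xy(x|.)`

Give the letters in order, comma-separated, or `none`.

A → match
B → no match
C → no match
D → no match

A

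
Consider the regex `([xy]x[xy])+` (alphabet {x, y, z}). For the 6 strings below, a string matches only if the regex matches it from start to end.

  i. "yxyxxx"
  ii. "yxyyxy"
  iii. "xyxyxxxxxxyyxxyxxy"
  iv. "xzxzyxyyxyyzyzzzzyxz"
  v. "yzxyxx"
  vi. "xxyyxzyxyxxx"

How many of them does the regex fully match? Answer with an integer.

2

i → match
ii → match
iii → no match
iv → no match
v → no match
vi → no match
Total matched: 2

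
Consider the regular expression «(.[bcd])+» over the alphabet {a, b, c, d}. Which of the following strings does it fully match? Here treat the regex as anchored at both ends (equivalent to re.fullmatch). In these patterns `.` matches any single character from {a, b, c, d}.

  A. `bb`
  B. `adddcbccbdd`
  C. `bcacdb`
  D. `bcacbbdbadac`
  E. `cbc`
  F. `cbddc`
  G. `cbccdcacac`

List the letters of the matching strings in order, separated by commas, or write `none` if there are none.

A → match
B → no match
C → match
D → match
E → no match
F → no match
G → match

A, C, D, G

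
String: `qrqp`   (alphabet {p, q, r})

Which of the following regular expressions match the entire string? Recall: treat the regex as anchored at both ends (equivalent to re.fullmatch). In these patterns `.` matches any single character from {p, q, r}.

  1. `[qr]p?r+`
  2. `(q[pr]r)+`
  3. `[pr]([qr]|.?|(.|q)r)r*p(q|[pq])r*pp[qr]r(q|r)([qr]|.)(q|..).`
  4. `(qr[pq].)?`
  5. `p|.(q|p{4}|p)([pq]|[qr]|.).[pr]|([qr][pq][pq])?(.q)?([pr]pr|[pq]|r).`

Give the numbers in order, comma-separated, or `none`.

4

1 → no match — must end with `r`
2 → no match — must end with `r`
3 → no match
4 → match
5 → no match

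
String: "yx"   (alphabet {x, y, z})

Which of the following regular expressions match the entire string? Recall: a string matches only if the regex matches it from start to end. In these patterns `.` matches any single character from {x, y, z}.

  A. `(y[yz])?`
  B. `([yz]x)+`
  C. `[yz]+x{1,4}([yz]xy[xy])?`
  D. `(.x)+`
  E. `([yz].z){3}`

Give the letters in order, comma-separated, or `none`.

B, C, D

A → no match
B → match
C → match
D → match
E → no match — must end with "z"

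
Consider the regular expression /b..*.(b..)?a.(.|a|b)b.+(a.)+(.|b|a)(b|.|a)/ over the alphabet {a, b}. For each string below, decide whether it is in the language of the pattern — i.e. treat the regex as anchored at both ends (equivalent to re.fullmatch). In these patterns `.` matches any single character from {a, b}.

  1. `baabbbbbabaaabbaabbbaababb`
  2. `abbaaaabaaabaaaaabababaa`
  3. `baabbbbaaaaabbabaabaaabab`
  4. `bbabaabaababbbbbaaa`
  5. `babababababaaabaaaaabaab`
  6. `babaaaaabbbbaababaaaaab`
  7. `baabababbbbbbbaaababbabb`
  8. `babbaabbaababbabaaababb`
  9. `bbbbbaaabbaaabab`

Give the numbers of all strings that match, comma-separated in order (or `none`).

3, 6, 9

1 → no match
2 → no match — must start with `b`
3 → match
4 → no match
5 → no match
6 → match
7 → no match
8 → no match
9 → match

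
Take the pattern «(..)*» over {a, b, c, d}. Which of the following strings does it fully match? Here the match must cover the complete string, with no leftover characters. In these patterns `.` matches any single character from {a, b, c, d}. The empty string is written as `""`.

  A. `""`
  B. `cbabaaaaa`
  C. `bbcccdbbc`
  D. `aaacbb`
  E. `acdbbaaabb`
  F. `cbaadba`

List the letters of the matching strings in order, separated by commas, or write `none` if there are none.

A → match
B → no match
C → no match
D → match
E → match
F → no match

A, D, E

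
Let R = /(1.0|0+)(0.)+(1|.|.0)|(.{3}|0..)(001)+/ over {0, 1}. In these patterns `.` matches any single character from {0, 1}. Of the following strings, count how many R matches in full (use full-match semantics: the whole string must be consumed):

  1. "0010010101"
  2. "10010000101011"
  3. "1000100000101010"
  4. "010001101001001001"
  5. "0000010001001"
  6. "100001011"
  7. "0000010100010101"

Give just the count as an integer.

2

1 → no match
2 → no match
3 → match
4 → no match
5 → match
6 → no match
7 → no match
Total matched: 2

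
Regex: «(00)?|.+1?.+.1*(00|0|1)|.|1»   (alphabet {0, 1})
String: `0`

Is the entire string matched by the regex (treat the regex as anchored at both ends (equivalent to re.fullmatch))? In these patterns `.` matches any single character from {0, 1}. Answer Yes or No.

Yes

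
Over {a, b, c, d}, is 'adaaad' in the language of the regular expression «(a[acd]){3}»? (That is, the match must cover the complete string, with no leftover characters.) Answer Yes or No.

Yes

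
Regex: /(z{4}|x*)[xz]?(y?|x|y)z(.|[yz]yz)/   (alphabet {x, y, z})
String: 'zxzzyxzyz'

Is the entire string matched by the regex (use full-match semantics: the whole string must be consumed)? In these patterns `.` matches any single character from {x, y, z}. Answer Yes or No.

No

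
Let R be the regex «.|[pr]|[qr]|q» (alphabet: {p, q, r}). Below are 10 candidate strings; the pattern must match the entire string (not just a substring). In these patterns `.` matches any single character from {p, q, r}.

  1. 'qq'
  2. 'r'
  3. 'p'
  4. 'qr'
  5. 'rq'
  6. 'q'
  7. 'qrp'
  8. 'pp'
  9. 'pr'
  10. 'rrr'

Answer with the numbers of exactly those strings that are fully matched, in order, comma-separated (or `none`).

2, 3, 6

1 → no match
2 → match
3 → match
4 → no match
5 → no match
6 → match
7 → no match
8 → no match
9 → no match
10 → no match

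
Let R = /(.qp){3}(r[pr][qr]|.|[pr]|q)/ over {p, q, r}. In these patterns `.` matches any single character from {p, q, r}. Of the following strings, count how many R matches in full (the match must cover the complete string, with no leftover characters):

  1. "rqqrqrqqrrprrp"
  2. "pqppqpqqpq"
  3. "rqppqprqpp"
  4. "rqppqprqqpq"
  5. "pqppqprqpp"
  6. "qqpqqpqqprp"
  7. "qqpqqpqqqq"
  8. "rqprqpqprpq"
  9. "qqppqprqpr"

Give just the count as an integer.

4

1 → no match
2 → match
3 → match
4 → no match
5 → match
6 → no match
7 → no match
8 → no match
9 → match
Total matched: 4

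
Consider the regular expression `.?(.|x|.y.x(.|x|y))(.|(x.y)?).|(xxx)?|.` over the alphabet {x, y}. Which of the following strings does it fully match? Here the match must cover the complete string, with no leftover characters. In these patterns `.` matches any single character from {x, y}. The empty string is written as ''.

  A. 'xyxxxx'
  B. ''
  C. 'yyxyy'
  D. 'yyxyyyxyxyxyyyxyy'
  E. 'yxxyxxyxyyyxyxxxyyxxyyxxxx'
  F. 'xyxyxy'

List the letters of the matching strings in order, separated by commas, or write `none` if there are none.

A, B

A → match
B → match
C → no match
D → no match
E → no match
F → no match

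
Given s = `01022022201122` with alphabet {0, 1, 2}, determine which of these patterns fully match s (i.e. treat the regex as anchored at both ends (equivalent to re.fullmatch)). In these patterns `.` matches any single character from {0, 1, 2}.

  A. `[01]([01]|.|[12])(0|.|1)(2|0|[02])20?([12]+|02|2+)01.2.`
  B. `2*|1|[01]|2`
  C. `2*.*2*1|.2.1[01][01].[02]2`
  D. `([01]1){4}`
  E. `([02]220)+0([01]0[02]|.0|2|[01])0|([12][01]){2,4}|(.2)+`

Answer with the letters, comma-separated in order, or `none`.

A

A → match
B → no match
C → no match
D → no match — must end with `1`
E → no match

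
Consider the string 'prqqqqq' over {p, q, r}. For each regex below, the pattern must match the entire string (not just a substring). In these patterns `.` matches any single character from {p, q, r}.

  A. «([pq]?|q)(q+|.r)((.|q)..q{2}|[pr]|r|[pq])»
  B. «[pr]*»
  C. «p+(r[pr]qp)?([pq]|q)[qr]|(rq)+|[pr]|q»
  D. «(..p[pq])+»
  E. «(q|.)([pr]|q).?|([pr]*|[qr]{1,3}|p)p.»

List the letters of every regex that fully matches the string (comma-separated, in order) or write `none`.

A

A → match
B → no match
C → no match
D → no match
E → no match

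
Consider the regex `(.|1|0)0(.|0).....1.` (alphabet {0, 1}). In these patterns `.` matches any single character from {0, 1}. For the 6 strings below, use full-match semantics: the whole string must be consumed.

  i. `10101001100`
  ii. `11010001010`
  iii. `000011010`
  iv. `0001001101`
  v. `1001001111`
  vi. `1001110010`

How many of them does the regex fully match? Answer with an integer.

2

i → no match
ii → no match
iii → no match
iv → no match
v → match
vi → match
Total matched: 2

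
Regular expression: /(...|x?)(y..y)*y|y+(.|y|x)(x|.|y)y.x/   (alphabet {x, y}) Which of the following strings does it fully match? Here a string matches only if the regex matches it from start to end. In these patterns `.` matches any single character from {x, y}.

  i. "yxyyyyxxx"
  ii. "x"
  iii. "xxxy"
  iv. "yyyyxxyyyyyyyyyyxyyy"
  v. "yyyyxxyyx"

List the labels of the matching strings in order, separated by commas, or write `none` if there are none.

iii, iv, v

i → no match
ii → no match
iii → match
iv → match
v → match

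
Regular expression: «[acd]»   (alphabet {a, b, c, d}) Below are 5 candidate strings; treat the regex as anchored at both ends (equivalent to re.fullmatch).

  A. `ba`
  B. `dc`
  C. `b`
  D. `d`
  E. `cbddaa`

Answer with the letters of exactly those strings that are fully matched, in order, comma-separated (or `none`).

D

A → no match
B → no match
C → no match
D → match
E → no match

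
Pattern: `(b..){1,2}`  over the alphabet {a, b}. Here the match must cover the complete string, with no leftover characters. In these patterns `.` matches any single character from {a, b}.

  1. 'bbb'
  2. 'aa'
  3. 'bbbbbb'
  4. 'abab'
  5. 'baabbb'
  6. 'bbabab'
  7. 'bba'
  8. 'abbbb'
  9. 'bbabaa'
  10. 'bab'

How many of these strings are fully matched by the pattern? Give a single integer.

7

1 → match
2 → no match — must start with 'b'
3 → match
4 → no match — must start with 'b'
5 → match
6 → match
7 → match
8 → no match — must start with 'b'
9 → match
10 → match
Total matched: 7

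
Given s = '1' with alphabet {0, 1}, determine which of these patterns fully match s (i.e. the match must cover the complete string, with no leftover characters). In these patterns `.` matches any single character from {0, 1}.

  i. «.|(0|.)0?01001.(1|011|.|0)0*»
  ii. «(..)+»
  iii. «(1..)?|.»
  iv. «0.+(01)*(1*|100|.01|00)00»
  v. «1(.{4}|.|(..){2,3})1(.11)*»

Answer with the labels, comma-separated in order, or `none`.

i, iii

i → match
ii → no match
iii → match
iv → no match — must start with '0'
v → no match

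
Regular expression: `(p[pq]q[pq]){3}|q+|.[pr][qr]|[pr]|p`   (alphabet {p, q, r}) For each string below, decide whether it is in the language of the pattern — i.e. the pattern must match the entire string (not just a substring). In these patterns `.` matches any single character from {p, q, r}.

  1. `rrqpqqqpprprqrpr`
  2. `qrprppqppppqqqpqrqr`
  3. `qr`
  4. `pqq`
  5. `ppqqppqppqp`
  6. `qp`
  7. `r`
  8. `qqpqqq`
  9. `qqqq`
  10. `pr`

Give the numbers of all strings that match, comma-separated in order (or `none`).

1 → no match
2 → no match
3 → no match
4 → no match
5 → no match
6 → no match
7 → match
8 → no match
9 → match
10 → no match

7, 9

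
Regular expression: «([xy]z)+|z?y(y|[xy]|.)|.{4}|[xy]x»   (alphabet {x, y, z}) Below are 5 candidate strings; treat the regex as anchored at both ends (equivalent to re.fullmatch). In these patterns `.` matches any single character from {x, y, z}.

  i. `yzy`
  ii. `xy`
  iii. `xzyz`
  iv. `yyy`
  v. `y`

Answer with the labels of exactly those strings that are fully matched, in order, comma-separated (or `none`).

iii

i. `yzy` → no match
ii. `xy` → no match
iii. `xzyz` → match
iv. `yyy` → no match
v. `y` → no match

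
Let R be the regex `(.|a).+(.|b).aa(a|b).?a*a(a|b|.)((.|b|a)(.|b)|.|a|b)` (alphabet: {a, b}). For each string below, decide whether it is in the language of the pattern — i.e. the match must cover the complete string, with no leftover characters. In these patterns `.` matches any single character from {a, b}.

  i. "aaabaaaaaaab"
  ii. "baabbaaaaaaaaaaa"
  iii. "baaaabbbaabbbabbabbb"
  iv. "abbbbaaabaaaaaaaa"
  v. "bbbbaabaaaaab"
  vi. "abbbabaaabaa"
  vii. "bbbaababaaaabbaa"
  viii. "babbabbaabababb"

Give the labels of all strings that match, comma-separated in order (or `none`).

i → match
ii → match
iii → no match
iv → match
v → match
vi → no match
vii → no match
viii → no match

i, ii, iv, v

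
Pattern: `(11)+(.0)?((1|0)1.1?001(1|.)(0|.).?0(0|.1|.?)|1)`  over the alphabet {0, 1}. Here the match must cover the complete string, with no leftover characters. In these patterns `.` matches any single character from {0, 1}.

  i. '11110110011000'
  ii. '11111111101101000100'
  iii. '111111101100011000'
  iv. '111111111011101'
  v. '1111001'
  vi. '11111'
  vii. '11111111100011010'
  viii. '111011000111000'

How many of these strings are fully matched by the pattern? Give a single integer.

5

i → match
ii → no match
iii → match
iv → no match
v → match
vi → match
vii → no match
viii → match
Total matched: 5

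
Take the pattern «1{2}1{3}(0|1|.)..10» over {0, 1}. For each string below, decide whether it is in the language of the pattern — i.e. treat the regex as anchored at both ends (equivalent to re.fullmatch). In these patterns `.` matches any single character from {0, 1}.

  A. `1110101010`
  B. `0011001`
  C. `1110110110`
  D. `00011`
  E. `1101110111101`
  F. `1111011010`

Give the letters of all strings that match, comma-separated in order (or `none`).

A. `1110101010` → no match
B. `0011001` → no match — must start with `1`
C. `1110110110` → no match
D. `00011` → no match — must start with `1`
E → no match — must end with `10`
F. `1111011010` → no match

none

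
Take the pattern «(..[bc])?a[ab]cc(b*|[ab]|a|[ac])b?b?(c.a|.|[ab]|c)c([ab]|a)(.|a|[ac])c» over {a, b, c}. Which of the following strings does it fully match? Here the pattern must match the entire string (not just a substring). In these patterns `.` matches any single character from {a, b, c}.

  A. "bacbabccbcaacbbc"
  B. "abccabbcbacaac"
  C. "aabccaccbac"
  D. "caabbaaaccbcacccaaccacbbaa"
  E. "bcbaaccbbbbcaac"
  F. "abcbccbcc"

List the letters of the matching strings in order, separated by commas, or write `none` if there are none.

A → no match
B → match
C → no match
D → no match — must end with "c"
E → match
F → no match

B, E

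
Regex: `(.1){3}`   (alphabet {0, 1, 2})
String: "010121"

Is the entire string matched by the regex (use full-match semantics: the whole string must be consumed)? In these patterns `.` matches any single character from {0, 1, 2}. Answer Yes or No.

Yes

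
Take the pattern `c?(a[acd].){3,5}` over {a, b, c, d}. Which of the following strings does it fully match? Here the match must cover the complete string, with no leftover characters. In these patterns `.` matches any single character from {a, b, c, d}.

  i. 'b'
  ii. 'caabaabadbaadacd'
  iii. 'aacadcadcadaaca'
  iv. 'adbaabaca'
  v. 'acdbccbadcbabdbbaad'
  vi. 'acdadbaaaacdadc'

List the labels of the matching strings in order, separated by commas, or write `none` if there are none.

ii, iii, iv, vi

i. 'b' → no match
ii → match
iii → match
iv. 'adbaabaca' → match
v → no match
vi → match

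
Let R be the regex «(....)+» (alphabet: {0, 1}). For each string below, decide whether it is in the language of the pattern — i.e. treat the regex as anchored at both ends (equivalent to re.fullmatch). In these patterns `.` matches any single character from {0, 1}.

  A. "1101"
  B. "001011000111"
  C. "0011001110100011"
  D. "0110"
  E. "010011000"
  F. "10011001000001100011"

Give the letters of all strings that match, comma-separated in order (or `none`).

A, B, C, D, F

A. "1101" → match
B. "001011000111" → match
C → match
D. "0110" → match
E. "010011000" → no match
F → match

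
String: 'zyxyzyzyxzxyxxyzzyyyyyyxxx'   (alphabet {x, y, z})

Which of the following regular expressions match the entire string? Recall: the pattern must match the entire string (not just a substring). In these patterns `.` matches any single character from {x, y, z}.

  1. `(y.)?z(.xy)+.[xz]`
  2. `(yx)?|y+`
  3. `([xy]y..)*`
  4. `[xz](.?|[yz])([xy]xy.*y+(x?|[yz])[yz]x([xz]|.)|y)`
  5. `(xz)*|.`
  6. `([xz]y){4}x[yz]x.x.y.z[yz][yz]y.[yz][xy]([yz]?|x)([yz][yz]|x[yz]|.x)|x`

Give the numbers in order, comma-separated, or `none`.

6

1 → no match
2 → no match
3 → no match
4 → no match
5 → no match
6 → match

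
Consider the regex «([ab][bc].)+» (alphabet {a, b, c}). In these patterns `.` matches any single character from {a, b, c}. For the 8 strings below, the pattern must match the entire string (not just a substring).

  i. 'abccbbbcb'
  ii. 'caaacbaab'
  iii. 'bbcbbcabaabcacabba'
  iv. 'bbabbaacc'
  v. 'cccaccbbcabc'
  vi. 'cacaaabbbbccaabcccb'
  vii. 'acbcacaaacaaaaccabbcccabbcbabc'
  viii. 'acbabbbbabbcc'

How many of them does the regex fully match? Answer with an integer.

2

i → no match
ii → no match
iii → match
iv → match
v → no match
vi → no match
vii → no match
viii → no match
Total matched: 2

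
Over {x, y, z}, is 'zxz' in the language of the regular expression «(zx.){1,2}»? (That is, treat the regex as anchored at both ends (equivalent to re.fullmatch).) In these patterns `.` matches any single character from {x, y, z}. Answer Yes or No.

Yes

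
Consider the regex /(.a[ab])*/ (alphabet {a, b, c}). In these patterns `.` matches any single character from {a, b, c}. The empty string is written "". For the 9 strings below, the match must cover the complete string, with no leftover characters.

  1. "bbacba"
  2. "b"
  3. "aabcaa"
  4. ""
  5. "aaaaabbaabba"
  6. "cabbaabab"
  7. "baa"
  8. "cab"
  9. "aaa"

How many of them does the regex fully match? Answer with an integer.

1 → no match
2 → no match
3 → match
4 → match
5 → no match
6 → match
7 → match
8 → match
9 → match
Total matched: 6

6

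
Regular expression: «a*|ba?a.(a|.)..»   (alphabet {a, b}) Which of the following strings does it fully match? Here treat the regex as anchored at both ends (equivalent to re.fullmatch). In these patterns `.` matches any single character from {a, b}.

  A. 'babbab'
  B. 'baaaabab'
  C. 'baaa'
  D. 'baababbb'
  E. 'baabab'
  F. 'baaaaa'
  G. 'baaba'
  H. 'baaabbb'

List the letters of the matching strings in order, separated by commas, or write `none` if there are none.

A → match
B → no match
C → no match
D → no match
E → match
F → match
G → no match
H → match

A, E, F, H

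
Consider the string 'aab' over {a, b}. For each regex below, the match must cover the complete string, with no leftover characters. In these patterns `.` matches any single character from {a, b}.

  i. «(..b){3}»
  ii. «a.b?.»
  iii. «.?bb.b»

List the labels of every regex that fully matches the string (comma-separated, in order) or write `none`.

i → no match
ii → match
iii → no match

ii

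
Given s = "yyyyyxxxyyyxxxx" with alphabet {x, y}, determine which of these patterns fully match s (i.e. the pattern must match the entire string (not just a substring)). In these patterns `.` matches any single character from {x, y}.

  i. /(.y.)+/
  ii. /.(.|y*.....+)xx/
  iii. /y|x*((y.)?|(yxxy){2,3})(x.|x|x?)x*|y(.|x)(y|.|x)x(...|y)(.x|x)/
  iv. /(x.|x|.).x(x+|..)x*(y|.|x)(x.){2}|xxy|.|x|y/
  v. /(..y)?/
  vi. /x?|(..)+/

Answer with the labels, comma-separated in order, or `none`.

i → no match
ii → match
iii → no match
iv → no match
v → no match
vi → no match

ii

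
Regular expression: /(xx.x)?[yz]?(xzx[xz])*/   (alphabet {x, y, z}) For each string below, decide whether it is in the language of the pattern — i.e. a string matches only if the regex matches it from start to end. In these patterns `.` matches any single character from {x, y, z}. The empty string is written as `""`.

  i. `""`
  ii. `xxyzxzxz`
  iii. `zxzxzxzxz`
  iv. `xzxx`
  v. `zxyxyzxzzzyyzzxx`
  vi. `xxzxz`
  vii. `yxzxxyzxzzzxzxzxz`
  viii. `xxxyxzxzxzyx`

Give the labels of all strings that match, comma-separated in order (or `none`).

i, iii, iv, vi

i → match
ii → no match
iii → match
iv → match
v → no match
vi → match
vii → no match
viii → no match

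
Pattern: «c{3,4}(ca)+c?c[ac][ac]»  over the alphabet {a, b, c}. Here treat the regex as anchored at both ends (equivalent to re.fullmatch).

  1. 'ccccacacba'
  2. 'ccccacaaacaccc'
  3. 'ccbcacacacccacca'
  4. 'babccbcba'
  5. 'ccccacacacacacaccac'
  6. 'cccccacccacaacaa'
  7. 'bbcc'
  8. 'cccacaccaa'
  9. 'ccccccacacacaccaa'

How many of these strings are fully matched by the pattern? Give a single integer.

1

1. 'ccccacacba' → no match
2 → no match
3 → no match
4. 'babccbcba' → no match — must start with 'c'
5 → match
6 → no match
7. 'bbcc' → no match — must start with 'c'
8. 'cccacaccaa' → no match
9 → no match
Total matched: 1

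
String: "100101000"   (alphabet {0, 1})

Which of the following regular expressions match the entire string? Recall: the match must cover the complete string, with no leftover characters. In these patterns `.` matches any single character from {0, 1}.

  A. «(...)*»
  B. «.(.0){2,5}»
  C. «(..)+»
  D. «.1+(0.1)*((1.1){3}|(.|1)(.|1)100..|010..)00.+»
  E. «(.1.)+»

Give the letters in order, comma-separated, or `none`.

A, B

A → match
B → match
C → no match
D → no match
E → no match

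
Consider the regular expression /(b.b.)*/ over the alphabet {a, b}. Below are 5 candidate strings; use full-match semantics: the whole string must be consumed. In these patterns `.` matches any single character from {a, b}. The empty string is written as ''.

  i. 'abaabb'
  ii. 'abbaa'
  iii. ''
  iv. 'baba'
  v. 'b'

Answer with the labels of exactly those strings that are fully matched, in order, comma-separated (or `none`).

iii, iv

i. 'abaabb' → no match
ii. 'abbaa' → no match
iii. '' → match
iv. 'baba' → match
v. 'b' → no match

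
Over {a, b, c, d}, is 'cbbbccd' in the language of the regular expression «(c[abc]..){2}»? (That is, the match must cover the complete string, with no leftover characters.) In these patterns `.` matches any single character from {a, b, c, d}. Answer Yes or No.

No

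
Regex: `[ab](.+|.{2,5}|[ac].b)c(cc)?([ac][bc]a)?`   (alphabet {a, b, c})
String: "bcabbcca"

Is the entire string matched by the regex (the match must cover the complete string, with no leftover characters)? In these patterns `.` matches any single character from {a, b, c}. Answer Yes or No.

No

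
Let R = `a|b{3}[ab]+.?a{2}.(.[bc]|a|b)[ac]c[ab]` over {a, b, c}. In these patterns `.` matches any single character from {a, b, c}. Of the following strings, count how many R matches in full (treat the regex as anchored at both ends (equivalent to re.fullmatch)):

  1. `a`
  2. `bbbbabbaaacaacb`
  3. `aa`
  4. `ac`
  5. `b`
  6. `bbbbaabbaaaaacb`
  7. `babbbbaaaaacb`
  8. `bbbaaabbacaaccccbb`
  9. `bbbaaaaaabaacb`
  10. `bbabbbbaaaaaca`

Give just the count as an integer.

4

1 → match
2 → match
3 → no match
4 → no match
5 → no match
6 → match
7 → no match
8 → no match
9 → match
10 → no match
Total matched: 4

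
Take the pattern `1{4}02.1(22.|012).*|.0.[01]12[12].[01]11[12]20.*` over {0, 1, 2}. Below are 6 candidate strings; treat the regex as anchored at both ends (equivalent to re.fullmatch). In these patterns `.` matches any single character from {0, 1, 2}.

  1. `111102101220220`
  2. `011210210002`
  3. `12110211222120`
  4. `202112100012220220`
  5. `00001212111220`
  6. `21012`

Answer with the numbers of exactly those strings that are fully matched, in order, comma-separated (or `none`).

1 → no match
2 → no match
3 → no match
4 → no match
5 → match
6 → no match

5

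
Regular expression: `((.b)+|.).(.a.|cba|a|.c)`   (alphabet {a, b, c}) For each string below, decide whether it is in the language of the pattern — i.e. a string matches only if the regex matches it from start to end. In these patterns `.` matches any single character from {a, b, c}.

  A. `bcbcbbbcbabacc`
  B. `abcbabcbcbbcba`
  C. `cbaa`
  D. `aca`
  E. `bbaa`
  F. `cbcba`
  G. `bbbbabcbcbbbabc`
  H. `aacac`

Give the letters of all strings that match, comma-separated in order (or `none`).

B, C, D, E, F, G, H

A → no match
B → match
C. `cbaa` → match
D. `aca` → match
E. `bbaa` → match
F. `cbcba` → match
G → match
H. `aacac` → match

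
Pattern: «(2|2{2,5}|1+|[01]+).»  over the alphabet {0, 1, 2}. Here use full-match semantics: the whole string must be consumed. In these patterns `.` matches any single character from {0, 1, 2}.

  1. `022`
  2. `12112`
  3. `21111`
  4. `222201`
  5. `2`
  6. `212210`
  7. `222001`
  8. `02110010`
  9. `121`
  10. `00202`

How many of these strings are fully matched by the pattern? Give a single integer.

0

1 → no match
2 → no match
3 → no match
4 → no match
5 → no match
6 → no match
7 → no match
8 → no match
9 → no match
10 → no match
Total matched: 0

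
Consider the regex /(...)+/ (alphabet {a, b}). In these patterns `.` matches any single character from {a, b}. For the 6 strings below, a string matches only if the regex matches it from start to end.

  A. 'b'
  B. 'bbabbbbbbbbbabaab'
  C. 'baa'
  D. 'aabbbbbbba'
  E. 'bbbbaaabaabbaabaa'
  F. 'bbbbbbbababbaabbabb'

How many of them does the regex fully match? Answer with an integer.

A. 'b' → no match
B → no match
C. 'baa' → match
D. 'aabbbbbbba' → no match
E → no match
F → no match
Total matched: 1

1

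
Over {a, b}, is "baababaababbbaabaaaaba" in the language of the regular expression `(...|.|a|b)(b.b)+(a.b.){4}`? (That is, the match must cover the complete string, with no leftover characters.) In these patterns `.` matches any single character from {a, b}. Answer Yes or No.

No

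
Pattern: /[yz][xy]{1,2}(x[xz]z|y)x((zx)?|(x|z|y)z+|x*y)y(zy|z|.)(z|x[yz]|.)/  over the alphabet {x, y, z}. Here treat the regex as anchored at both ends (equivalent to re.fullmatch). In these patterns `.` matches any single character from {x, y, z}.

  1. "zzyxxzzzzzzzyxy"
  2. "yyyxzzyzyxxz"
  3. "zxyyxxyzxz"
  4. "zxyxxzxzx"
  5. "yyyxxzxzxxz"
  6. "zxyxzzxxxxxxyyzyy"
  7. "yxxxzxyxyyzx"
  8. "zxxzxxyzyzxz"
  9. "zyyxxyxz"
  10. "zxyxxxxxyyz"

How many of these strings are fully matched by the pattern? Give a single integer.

1

1 → no match
2 → no match
3 → no match
4 → no match
5 → no match
6 → match
7 → no match
8 → no match
9 → no match
10 → no match
Total matched: 1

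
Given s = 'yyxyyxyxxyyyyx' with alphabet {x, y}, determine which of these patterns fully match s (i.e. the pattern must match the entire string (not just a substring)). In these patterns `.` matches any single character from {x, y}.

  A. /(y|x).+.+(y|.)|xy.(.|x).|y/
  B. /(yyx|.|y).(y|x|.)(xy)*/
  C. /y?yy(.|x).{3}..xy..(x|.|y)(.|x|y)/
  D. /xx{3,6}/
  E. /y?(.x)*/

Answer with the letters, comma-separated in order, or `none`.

A, C

A → match
B → no match
C → match
D → no match — must start with 'xx'
E → no match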